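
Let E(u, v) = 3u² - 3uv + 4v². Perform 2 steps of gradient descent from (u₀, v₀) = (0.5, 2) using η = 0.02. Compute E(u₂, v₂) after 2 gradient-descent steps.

∇E = (6u - 3v, -3u + 8v)
(u₁, v₁) = (0.5, 2) − 0.02·(-3, 14.5) = (0.56, 1.71)
(u₂, v₂) = (0.56, 1.71) − 0.02·(-1.77, 12) = (0.5954, 1.47)
E(0.5954, 1.47) = 7.08138948

7.08138948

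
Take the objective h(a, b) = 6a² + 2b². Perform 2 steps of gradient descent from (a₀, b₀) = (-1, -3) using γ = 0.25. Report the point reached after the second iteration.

(-4, 0)

∇h = (12a, 4b)
(a₁, b₁) = (-1, -3) − 0.25·(-12, -12) = (2, 0)
(a₂, b₂) = (2, 0) − 0.25·(24, 0) = (-4, 0)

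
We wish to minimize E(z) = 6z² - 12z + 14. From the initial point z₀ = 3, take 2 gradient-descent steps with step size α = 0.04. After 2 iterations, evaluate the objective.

E′(z) = 12z - 12
z₁ = 3 − 0.04·24 = 2.04
z₂ = 2.04 − 0.04·12.48 = 1.5408
E(1.5408) = 9.75478784

9.75478784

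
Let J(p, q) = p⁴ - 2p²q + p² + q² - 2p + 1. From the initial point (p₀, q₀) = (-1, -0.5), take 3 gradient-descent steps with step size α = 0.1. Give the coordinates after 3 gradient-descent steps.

∇J = (4p³ - 4pq + 2p - 2, -2p² + 2q)
Step 1: at (-1, -0.5), ∇J = (-10, -3) → (-1, -0.5) − 0.1·(-10, -3) = (0, -0.2)
Step 2: at (0, -0.2), ∇J = (-2, -0.4) → (0, -0.2) − 0.1·(-2, -0.4) = (0.2, -0.16)
Step 3: at (0.2, -0.16), ∇J = (-1.44, -0.4) → (0.2, -0.16) − 0.1·(-1.44, -0.4) = (0.344, -0.12)

(0.344, -0.12)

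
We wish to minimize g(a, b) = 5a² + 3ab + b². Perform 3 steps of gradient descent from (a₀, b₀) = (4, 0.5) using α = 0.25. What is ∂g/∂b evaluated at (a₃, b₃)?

∇g = (10a + 3b, 3a + 2b)
(a₁, b₁) = (4, 0.5) − 0.25·(41.5, 13) = (-6.375, -2.75)
(a₂, b₂) = (-6.375, -2.75) − 0.25·(-72, -24.625) = (11.625, 3.40625)
(a₃, b₃) = (11.625, 3.40625) − 0.25·(126.46875, 41.6875) = (-19.9921875, -7.015625)
∂g/∂b at (-19.9921875, -7.015625) = -74.0078125

-74.0078125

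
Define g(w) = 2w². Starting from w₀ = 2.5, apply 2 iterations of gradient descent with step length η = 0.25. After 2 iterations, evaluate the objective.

0

g′(w) = 4w
Step 1: g′(2.5) = 10; w₁ = 2.5 − 0.25·10 = 0
Step 2: g′(0) = 0; w₂ = 0 − 0.25·0 = 0
g(0) = 0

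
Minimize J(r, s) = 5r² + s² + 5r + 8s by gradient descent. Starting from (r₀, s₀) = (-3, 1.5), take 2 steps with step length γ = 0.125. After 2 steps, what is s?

-0.90625

∇J = (10r + 5, 2s + 8)
(r₁, s₁) = (-3, 1.5) − 0.125·(-25, 11) = (0.125, 0.125)
(r₂, s₂) = (0.125, 0.125) − 0.125·(6.25, 8.25) = (-0.65625, -0.90625)
s = -0.90625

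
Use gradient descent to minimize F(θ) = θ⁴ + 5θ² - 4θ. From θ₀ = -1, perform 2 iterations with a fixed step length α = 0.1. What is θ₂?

F′(θ) = 4θ³ + 10θ - 4
θ₁ = -1 − 0.1·(-18) = 0.8
θ₂ = 0.8 − 0.1·6.048 = 0.1952

0.1952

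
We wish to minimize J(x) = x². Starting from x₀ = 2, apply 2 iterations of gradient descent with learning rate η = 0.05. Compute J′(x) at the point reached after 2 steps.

J′(x) = 2x
x₁ = 2 − 0.05·4 = 1.8
x₂ = 1.8 − 0.05·3.6 = 1.62
J′(x) at (1.62) = 3.24

3.24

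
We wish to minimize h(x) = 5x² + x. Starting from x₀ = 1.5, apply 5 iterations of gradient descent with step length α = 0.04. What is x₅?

h′(x) = 10x + 1
x₁ = 1.5 − 0.04·16 = 0.86
x₂ = 0.86 − 0.04·9.6 = 0.476
x₃ = 0.476 − 0.04·5.76 = 0.2456
x₄ = 0.2456 − 0.04·3.456 = 0.10736
x₅ = 0.10736 − 0.04·2.0736 = 0.024416

0.024416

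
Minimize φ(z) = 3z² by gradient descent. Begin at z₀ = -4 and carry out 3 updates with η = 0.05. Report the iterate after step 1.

φ′(z) = 6z
Step 1: φ′(-4) = -24; z₁ = -4 − 0.05·(-24) = -2.8

-2.8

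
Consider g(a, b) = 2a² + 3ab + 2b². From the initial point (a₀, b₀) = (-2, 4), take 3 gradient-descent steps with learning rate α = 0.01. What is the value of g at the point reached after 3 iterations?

13.002252628752

∇g = (4a + 3b, 3a + 4b)
Step 1: at (-2, 4), ∇g = (4, 10) → (-2, 4) − 0.01·(4, 10) = (-2.04, 3.9)
Step 2: at (-2.04, 3.9), ∇g = (3.54, 9.48) → (-2.04, 3.9) − 0.01·(3.54, 9.48) = (-2.0754, 3.8052)
Step 3: at (-2.0754, 3.8052), ∇g = (3.114, 8.9946) → (-2.0754, 3.8052) − 0.01·(3.114, 8.9946) = (-2.10654, 3.715254)
g(-2.10654, 3.715254) = 13.002252628752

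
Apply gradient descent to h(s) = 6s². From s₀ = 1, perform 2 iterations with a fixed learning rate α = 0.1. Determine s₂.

0.04

h′(s) = 12s
s₁ = 1 − 0.1·12 = -0.2
s₂ = -0.2 − 0.1·(-2.4) = 0.04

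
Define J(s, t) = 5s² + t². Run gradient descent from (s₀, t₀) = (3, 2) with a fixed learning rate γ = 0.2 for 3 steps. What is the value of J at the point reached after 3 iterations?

∇J = (10s, 2t)
(s₁, t₁) = (3, 2) − 0.2·(30, 4) = (-3, 1.2)
(s₂, t₂) = (-3, 1.2) − 0.2·(-30, 2.4) = (3, 0.72)
(s₃, t₃) = (3, 0.72) − 0.2·(30, 1.44) = (-3, 0.432)
J(-3, 0.432) = 45.186624

45.186624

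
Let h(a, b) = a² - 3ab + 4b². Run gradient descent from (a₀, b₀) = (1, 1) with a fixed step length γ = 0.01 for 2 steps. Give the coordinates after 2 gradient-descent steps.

∇h = (2a - 3b, -3a + 8b)
(a₁, b₁) = (1, 1) − 0.01·(-1, 5) = (1.01, 0.95)
(a₂, b₂) = (1.01, 0.95) − 0.01·(-0.83, 4.57) = (1.0183, 0.9043)

(1.0183, 0.9043)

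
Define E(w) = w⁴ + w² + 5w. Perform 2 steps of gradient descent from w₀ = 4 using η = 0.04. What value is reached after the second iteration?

43.00732416

E′(w) = 4w³ + 2w + 5
w₁ = 4 − 0.04·269 = -6.76
w₂ = -6.76 − 0.04·(-1244.183104) = 43.00732416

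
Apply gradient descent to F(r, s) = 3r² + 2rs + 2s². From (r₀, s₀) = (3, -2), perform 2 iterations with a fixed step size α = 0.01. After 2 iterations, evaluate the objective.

∇F = (6r + 2s, 2r + 4s)
(r₁, s₁) = (3, -2) − 0.01·(14, -2) = (2.86, -1.98)
(r₂, s₂) = (2.86, -1.98) − 0.01·(13.2, -2.2) = (2.728, -1.958)
F(2.728, -1.958) = 19.310632

19.310632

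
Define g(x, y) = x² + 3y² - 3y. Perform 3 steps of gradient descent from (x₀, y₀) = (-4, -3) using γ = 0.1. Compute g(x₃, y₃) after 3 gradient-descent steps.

3.594832

∇g = (2x, 6y - 3)
(x₁, y₁) = (-4, -3) − 0.1·(-8, -21) = (-3.2, -0.9)
(x₂, y₂) = (-3.2, -0.9) − 0.1·(-6.4, -8.4) = (-2.56, -0.06)
(x₃, y₃) = (-2.56, -0.06) − 0.1·(-5.12, -3.36) = (-2.048, 0.276)
g(-2.048, 0.276) = 3.594832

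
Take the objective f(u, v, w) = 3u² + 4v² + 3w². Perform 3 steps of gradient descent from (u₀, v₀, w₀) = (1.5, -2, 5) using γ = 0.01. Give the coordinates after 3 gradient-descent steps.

(1.245876, -1.557376, 4.15292)

∇f = (6u, 8v, 6w)
Step 1: at (1.5, -2, 5), ∇f = (9, -16, 30) → (1.5, -2, 5) − 0.01·(9, -16, 30) = (1.41, -1.84, 4.7)
Step 2: at (1.41, -1.84, 4.7), ∇f = (8.46, -14.72, 28.2) → (1.41, -1.84, 4.7) − 0.01·(8.46, -14.72, 28.2) = (1.3254, -1.6928, 4.418)
Step 3: at (1.3254, -1.6928, 4.418), ∇f = (7.9524, -13.5424, 26.508) → (1.3254, -1.6928, 4.418) − 0.01·(7.9524, -13.5424, 26.508) = (1.245876, -1.557376, 4.15292)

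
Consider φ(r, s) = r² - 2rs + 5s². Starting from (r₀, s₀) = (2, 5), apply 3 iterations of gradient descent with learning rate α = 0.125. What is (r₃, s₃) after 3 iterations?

(1.625, 0.25)

∇φ = (2r - 2s, -2r + 10s)
Step 1: at (2, 5), ∇φ = (-6, 46) → (2, 5) − 0.125·(-6, 46) = (2.75, -0.75)
Step 2: at (2.75, -0.75), ∇φ = (7, -13) → (2.75, -0.75) − 0.125·(7, -13) = (1.875, 0.875)
Step 3: at (1.875, 0.875), ∇φ = (2, 5) → (1.875, 0.875) − 0.125·(2, 5) = (1.625, 0.25)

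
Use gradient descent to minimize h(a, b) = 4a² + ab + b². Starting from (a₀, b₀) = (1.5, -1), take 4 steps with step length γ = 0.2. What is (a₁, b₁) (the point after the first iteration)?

∇h = (8a + b, a + 2b)
(a₁, b₁) = (1.5, -1) − 0.2·(11, -0.5) = (-0.7, -0.9)

(-0.7, -0.9)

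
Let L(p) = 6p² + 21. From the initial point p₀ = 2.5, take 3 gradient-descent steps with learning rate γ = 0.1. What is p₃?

L′(p) = 12p
p₁ = 2.5 − 0.1·30 = -0.5
p₂ = -0.5 − 0.1·(-6) = 0.1
p₃ = 0.1 − 0.1·1.2 = -0.02

-0.02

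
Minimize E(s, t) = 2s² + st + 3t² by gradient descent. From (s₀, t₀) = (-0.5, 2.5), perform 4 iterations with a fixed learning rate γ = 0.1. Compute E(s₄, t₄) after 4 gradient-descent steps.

∇E = (4s + t, s + 6t)
(s₁, t₁) = (-0.5, 2.5) − 0.1·(0.5, 14.5) = (-0.55, 1.05)
(s₂, t₂) = (-0.55, 1.05) − 0.1·(-1.15, 5.75) = (-0.435, 0.475)
(s₃, t₃) = (-0.435, 0.475) − 0.1·(-1.265, 2.415) = (-0.3085, 0.2335)
(s₄, t₄) = (-0.3085, 0.2335) − 0.1·(-1.0005, 1.0925) = (-0.20845, 0.12425)
E(-0.20845, 0.12425) = 0.10731708

0.10731708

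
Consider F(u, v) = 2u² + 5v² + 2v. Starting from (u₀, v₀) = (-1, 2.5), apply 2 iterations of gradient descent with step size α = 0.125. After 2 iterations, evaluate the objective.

∇F = (4u, 10v + 2)
(u₁, v₁) = (-1, 2.5) − 0.125·(-4, 27) = (-0.5, -0.875)
(u₂, v₂) = (-0.5, -0.875) − 0.125·(-2, -6.75) = (-0.25, -0.03125)
F(-0.25, -0.03125) = 0.0673828125

0.0673828125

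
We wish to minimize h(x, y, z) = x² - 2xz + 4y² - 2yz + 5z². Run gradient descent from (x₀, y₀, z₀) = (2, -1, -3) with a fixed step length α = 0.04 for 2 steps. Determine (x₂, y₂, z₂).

∇h = (2x - 2z, 8y - 2z, -2x - 2y + 10z)
(x₁, y₁, z₁) = (2, -1, -3) − 0.04·(10, -2, -32) = (1.6, -0.92, -1.72)
(x₂, y₂, z₂) = (1.6, -0.92, -1.72) − 0.04·(6.64, -3.92, -18.56) = (1.3344, -0.7632, -0.9776)

(1.3344, -0.7632, -0.9776)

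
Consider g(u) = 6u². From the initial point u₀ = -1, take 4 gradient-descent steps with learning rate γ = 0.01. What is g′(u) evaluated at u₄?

g′(u) = 12u
Step 1: g′(-1) = -12; u₁ = -1 − 0.01·(-12) = -0.88
Step 2: g′(-0.88) = -10.56; u₂ = -0.88 − 0.01·(-10.56) = -0.7744
Step 3: g′(-0.7744) = -9.2928; u₃ = -0.7744 − 0.01·(-9.2928) = -0.681472
Step 4: g′(-0.681472) = -8.177664; u₄ = -0.681472 − 0.01·(-8.177664) = -0.59969536
g′(u) at (-0.59969536) = -7.19634432

-7.19634432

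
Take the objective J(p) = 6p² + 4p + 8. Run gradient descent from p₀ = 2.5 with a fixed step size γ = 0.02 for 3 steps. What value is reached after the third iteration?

J′(p) = 12p + 4
p₁ = 2.5 − 0.02·34 = 1.82
p₂ = 1.82 − 0.02·25.84 = 1.3032
p₃ = 1.3032 − 0.02·19.6384 = 0.910432

0.910432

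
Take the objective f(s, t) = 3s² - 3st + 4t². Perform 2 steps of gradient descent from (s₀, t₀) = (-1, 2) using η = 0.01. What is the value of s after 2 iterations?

∇f = (6s - 3t, -3s + 8t)
(s₁, t₁) = (-1, 2) − 0.01·(-12, 19) = (-0.88, 1.81)
(s₂, t₂) = (-0.88, 1.81) − 0.01·(-10.71, 17.12) = (-0.7729, 1.6388)
s = -0.7729

-0.7729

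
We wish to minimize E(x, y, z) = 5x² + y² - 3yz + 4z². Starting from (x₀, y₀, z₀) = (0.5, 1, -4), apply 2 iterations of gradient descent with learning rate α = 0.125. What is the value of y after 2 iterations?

-0.421875

∇E = (10x, 2y - 3z, -3y + 8z)
(x₁, y₁, z₁) = (0.5, 1, -4) − 0.125·(5, 14, -35) = (-0.125, -0.75, 0.375)
(x₂, y₂, z₂) = (-0.125, -0.75, 0.375) − 0.125·(-1.25, -2.625, 5.25) = (0.03125, -0.421875, -0.28125)
y = -0.421875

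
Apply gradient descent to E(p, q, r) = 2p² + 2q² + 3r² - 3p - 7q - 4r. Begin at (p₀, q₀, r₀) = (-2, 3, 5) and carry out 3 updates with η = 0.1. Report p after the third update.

0.156

∇E = (4p - 3, 4q - 7, 6r - 4)
(p₁, q₁, r₁) = (-2, 3, 5) − 0.1·(-11, 5, 26) = (-0.9, 2.5, 2.4)
(p₂, q₂, r₂) = (-0.9, 2.5, 2.4) − 0.1·(-6.6, 3, 10.4) = (-0.24, 2.2, 1.36)
(p₃, q₃, r₃) = (-0.24, 2.2, 1.36) − 0.1·(-3.96, 1.8, 4.16) = (0.156, 2.02, 0.944)
p = 0.156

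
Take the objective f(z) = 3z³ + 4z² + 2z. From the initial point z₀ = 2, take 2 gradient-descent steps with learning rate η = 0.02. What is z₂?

f′(z) = 9z² + 8z + 2
Step 1: f′(2) = 54; z₁ = 2 − 0.02·54 = 0.92
Step 2: f′(0.92) = 16.9776; z₂ = 0.92 − 0.02·16.9776 = 0.580448

0.580448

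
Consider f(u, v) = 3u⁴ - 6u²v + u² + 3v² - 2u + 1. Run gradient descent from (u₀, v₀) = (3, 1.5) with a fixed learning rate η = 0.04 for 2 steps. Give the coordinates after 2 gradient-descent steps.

(222.24016128, 17.714784)

∇f = (12u³ - 12uv + 2u - 2, -6u² + 6v)
Step 1: at (3, 1.5), ∇f = (274, -45) → (3, 1.5) − 0.04·(274, -45) = (-7.96, 3.3)
Step 2: at (-7.96, 3.3), ∇f = (-5755.004032, -360.3696) → (-7.96, 3.3) − 0.04·(-5755.004032, -360.3696) = (222.24016128, 17.714784)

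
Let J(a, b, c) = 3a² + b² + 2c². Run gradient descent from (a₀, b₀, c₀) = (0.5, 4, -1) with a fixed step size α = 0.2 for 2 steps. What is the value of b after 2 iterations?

1.44

∇J = (6a, 2b, 4c)
(a₁, b₁, c₁) = (0.5, 4, -1) − 0.2·(3, 8, -4) = (-0.1, 2.4, -0.2)
(a₂, b₂, c₂) = (-0.1, 2.4, -0.2) − 0.2·(-0.6, 4.8, -0.8) = (0.02, 1.44, -0.04)
b = 1.44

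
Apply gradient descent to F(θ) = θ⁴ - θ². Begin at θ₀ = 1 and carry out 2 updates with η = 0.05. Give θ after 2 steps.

F′(θ) = 4θ³ - 2θ
Step 1: F′(1) = 2; θ₁ = 1 − 0.05·2 = 0.9
Step 2: F′(0.9) = 1.116; θ₂ = 0.9 − 0.05·1.116 = 0.8442

0.8442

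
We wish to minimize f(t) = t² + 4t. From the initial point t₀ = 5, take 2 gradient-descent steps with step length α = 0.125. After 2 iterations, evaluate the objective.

11.50390625

f′(t) = 2t + 4
Step 1: f′(5) = 14; t₁ = 5 − 0.125·14 = 3.25
Step 2: f′(3.25) = 10.5; t₂ = 3.25 − 0.125·10.5 = 1.9375
f(1.9375) = 11.50390625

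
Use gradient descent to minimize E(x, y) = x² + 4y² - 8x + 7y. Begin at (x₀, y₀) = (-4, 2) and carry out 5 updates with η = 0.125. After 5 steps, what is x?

∇E = (2x - 8, 8y + 7)
Step 1: at (-4, 2), ∇E = (-16, 23) → (-4, 2) − 0.125·(-16, 23) = (-2, -0.875)
Step 2: at (-2, -0.875), ∇E = (-12, 0) → (-2, -0.875) − 0.125·(-12, 0) = (-0.5, -0.875)
Step 3: at (-0.5, -0.875), ∇E = (-9, 0) → (-0.5, -0.875) − 0.125·(-9, 0) = (0.625, -0.875)
Step 4: at (0.625, -0.875), ∇E = (-6.75, 0) → (0.625, -0.875) − 0.125·(-6.75, 0) = (1.46875, -0.875)
Step 5: at (1.46875, -0.875), ∇E = (-5.0625, 0) → (1.46875, -0.875) − 0.125·(-5.0625, 0) = (2.1015625, -0.875)
x = 2.1015625

2.1015625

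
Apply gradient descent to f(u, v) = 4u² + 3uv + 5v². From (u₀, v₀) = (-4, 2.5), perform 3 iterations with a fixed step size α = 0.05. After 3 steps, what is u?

-1.3666875

∇f = (8u + 3v, 3u + 10v)
(u₁, v₁) = (-4, 2.5) − 0.05·(-24.5, 13) = (-2.775, 1.85)
(u₂, v₂) = (-2.775, 1.85) − 0.05·(-16.65, 10.175) = (-1.9425, 1.34125)
(u₃, v₃) = (-1.9425, 1.34125) − 0.05·(-11.51625, 7.585) = (-1.3666875, 0.962)
u = -1.3666875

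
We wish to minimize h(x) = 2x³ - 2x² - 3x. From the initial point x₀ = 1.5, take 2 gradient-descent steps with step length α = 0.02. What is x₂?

h′(x) = 6x² - 4x - 3
Step 1: h′(1.5) = 4.5; x₁ = 1.5 − 0.02·4.5 = 1.41
Step 2: h′(1.41) = 3.2886; x₂ = 1.41 − 0.02·3.2886 = 1.344228

1.344228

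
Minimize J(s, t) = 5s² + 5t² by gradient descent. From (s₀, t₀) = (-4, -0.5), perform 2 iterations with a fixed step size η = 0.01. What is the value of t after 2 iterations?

-0.405

∇J = (10s, 10t)
Step 1: at (-4, -0.5), ∇J = (-40, -5) → (-4, -0.5) − 0.01·(-40, -5) = (-3.6, -0.45)
Step 2: at (-3.6, -0.45), ∇J = (-36, -4.5) → (-3.6, -0.45) − 0.01·(-36, -4.5) = (-3.24, -0.405)
t = -0.405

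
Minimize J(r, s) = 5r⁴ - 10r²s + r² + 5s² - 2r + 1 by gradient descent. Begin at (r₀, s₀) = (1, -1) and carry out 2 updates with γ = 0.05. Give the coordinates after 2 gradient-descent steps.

(0.2, 0.5)

∇J = (20r³ - 20rs + 2r - 2, -10r² + 10s)
(r₁, s₁) = (1, -1) − 0.05·(40, -20) = (-1, 0)
(r₂, s₂) = (-1, 0) − 0.05·(-24, -10) = (0.2, 0.5)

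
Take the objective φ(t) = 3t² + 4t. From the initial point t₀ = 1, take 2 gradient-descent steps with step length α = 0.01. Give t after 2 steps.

φ′(t) = 6t + 4
t₁ = 1 − 0.01·10 = 0.9
t₂ = 0.9 − 0.01·9.4 = 0.806

0.806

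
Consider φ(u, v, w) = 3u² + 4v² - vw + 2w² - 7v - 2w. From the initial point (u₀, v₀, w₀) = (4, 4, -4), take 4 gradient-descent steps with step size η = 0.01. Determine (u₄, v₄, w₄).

(3.12299584, 2.98398314, -3.18736237)

∇φ = (6u, 8v - w - 7, -v + 4w - 2)
Step 1: at (4, 4, -4), ∇φ = (24, 29, -22) → (4, 4, -4) − 0.01·(24, 29, -22) = (3.76, 3.71, -3.78)
Step 2: at (3.76, 3.71, -3.78), ∇φ = (22.56, 26.46, -20.83) → (3.76, 3.71, -3.78) − 0.01·(22.56, 26.46, -20.83) = (3.5344, 3.4454, -3.5717)
Step 3: at (3.5344, 3.4454, -3.5717), ∇φ = (21.2064, 24.1349, -19.7322) → (3.5344, 3.4454, -3.5717) − 0.01·(21.2064, 24.1349, -19.7322) = (3.322336, 3.204051, -3.374378)
Step 4: at (3.322336, 3.204051, -3.374378), ∇φ = (19.934016, 22.006786, -18.701563) → (3.322336, 3.204051, -3.374378) − 0.01·(19.934016, 22.006786, -18.701563) = (3.12299584, 2.98398314, -3.18736237)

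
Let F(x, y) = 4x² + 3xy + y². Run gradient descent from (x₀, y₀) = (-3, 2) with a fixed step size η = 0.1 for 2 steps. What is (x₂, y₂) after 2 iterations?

∇F = (8x + 3y, 3x + 2y)
(x₁, y₁) = (-3, 2) − 0.1·(-18, -5) = (-1.2, 2.5)
(x₂, y₂) = (-1.2, 2.5) − 0.1·(-2.1, 1.4) = (-0.99, 2.36)

(-0.99, 2.36)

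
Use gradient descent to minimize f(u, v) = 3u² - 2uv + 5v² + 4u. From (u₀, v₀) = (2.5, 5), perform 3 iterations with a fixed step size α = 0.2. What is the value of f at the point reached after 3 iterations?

∇f = (6u - 2v + 4, -2u + 10v)
Step 1: at (2.5, 5), ∇f = (9, 45) → (2.5, 5) − 0.2·(9, 45) = (0.7, -4)
Step 2: at (0.7, -4), ∇f = (16.2, -41.4) → (0.7, -4) − 0.2·(16.2, -41.4) = (-2.54, 4.28)
Step 3: at (-2.54, 4.28), ∇f = (-19.8, 47.88) → (-2.54, 4.28) − 0.2·(-19.8, 47.88) = (1.42, -5.296)
f(1.42, -5.296) = 167.00792

167.00792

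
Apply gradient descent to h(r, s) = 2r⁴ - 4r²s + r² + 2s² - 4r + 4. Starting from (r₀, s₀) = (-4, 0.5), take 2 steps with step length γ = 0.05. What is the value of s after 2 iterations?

94.472

∇h = (8r³ - 8rs + 2r - 4, -4r² + 4s)
Step 1: at (-4, 0.5), ∇h = (-508, -62) → (-4, 0.5) − 0.05·(-508, -62) = (21.4, 3.6)
Step 2: at (21.4, 3.6), ∇h = (77825.232, -1817.44) → (21.4, 3.6) − 0.05·(77825.232, -1817.44) = (-3869.8616, 94.472)
s = 94.472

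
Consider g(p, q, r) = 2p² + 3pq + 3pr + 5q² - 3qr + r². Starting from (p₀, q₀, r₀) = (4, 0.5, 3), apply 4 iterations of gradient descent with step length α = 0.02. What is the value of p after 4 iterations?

2.27045272

∇g = (4p + 3q + 3r, 3p + 10q - 3r, 3p - 3q + 2r)
(p₁, q₁, r₁) = (4, 0.5, 3) − 0.02·(26.5, 8, 16.5) = (3.47, 0.34, 2.67)
(p₂, q₂, r₂) = (3.47, 0.34, 2.67) − 0.02·(22.91, 5.8, 14.73) = (3.0118, 0.224, 2.3754)
(p₃, q₃, r₃) = (3.0118, 0.224, 2.3754) − 0.02·(19.8454, 4.1492, 13.1142) = (2.614892, 0.141016, 2.113116)
(p₄, q₄, r₄) = (2.614892, 0.141016, 2.113116) − 0.02·(17.221964, 2.915488, 11.64786) = (2.27045272, 0.08270624, 1.8801588)
p = 2.27045272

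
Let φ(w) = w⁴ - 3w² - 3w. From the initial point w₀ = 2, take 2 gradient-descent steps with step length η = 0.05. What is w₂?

φ′(w) = 4w³ - 6w - 3
w₁ = 2 − 0.05·17 = 1.15
w₂ = 1.15 − 0.05·(-3.8165) = 1.340825

1.340825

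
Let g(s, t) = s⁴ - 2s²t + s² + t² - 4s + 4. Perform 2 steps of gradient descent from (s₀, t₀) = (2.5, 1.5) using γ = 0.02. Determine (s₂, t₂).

(1.46912984, 1.716036)

∇g = (4s³ - 4st + 2s - 4, -2s² + 2t)
Step 1: at (2.5, 1.5), ∇g = (48.5, -9.5) → (2.5, 1.5) − 0.02·(48.5, -9.5) = (1.53, 1.69)
Step 2: at (1.53, 1.69), ∇g = (3.043508, -1.3018) → (1.53, 1.69) − 0.02·(3.043508, -1.3018) = (1.46912984, 1.716036)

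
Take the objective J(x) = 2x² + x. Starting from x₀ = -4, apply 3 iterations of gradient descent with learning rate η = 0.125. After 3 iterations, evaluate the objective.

J′(x) = 4x + 1
x₁ = -4 − 0.125·(-15) = -2.125
x₂ = -2.125 − 0.125·(-7.5) = -1.1875
x₃ = -1.1875 − 0.125·(-3.75) = -0.71875
J(-0.71875) = 0.314453125

0.314453125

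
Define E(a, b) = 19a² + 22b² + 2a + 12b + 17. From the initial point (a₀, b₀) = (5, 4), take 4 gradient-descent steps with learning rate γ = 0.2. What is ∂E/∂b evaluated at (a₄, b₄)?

695883.0528

∇E = (38a + 2, 44b + 12)
(a₁, b₁) = (5, 4) − 0.2·(192, 188) = (-33.4, -33.6)
(a₂, b₂) = (-33.4, -33.6) − 0.2·(-1267.2, -1466.4) = (220.04, 259.68)
(a₃, b₃) = (220.04, 259.68) − 0.2·(8363.52, 11437.92) = (-1452.664, -2027.904)
(a₄, b₄) = (-1452.664, -2027.904) − 0.2·(-55199.232, -89215.776) = (9587.1824, 15815.2512)
∂E/∂b at (9587.1824, 15815.2512) = 695883.0528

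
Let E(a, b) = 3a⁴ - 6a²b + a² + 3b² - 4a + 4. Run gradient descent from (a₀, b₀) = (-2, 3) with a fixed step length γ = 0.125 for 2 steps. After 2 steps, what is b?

∇E = (12a³ - 12ab + 2a - 4, -6a² + 6b)
(a₁, b₁) = (-2, 3) − 0.125·(-32, -6) = (2, 3.75)
(a₂, b₂) = (2, 3.75) − 0.125·(6, -1.5) = (1.25, 3.9375)
b = 3.9375

3.9375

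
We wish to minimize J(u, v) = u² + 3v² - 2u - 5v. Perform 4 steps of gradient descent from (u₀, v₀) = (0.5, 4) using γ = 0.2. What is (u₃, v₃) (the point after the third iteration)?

∇J = (2u - 2, 6v - 5)
(u₁, v₁) = (0.5, 4) − 0.2·(-1, 19) = (0.7, 0.2)
(u₂, v₂) = (0.7, 0.2) − 0.2·(-0.6, -3.8) = (0.82, 0.96)
(u₃, v₃) = (0.82, 0.96) − 0.2·(-0.36, 0.76) = (0.892, 0.808)

(0.892, 0.808)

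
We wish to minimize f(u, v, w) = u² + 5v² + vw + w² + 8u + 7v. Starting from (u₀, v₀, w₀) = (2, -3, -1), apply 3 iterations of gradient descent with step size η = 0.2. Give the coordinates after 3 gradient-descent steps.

∇f = (2u + 8, 10v + w + 7, v + 2w)
(u₁, v₁, w₁) = (2, -3, -1) − 0.2·(12, -24, -5) = (-0.4, 1.8, 0)
(u₂, v₂, w₂) = (-0.4, 1.8, 0) − 0.2·(7.2, 25, 1.8) = (-1.84, -3.2, -0.36)
(u₃, v₃, w₃) = (-1.84, -3.2, -0.36) − 0.2·(4.32, -25.36, -3.92) = (-2.704, 1.872, 0.424)

(-2.704, 1.872, 0.424)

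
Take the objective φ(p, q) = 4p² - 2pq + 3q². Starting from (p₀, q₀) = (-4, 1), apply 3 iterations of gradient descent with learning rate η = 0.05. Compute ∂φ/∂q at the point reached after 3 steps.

0.73

∇φ = (8p - 2q, -2p + 6q)
Step 1: at (-4, 1), ∇φ = (-34, 14) → (-4, 1) − 0.05·(-34, 14) = (-2.3, 0.3)
Step 2: at (-2.3, 0.3), ∇φ = (-19, 6.4) → (-2.3, 0.3) − 0.05·(-19, 6.4) = (-1.35, -0.02)
Step 3: at (-1.35, -0.02), ∇φ = (-10.76, 2.58) → (-1.35, -0.02) − 0.05·(-10.76, 2.58) = (-0.812, -0.149)
∂φ/∂q at (-0.812, -0.149) = 0.73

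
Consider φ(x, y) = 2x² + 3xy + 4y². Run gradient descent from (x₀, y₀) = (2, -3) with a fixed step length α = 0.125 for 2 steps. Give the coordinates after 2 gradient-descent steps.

∇φ = (4x + 3y, 3x + 8y)
(x₁, y₁) = (2, -3) − 0.125·(-1, -18) = (2.125, -0.75)
(x₂, y₂) = (2.125, -0.75) − 0.125·(6.25, 0.375) = (1.34375, -0.796875)

(1.34375, -0.796875)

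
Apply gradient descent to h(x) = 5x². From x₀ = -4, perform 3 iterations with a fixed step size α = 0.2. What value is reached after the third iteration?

4

h′(x) = 10x
x₁ = -4 − 0.2·(-40) = 4
x₂ = 4 − 0.2·40 = -4
x₃ = -4 − 0.2·(-40) = 4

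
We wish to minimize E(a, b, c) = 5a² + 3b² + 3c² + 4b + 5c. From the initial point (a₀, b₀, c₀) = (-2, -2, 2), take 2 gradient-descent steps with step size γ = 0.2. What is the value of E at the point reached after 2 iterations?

∇E = (10a, 6b + 4, 6c + 5)
(a₁, b₁, c₁) = (-2, -2, 2) − 0.2·(-20, -8, 17) = (2, -0.4, -1.4)
(a₂, b₂, c₂) = (2, -0.4, -1.4) − 0.2·(20, 1.6, -3.4) = (-2, -0.72, -0.72)
E(-2, -0.72, -0.72) = 16.6304

16.6304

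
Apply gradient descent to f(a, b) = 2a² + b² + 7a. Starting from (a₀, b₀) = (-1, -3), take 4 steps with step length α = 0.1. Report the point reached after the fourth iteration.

∇f = (4a + 7, 2b)
Step 1: at (-1, -3), ∇f = (3, -6) → (-1, -3) − 0.1·(3, -6) = (-1.3, -2.4)
Step 2: at (-1.3, -2.4), ∇f = (1.8, -4.8) → (-1.3, -2.4) − 0.1·(1.8, -4.8) = (-1.48, -1.92)
Step 3: at (-1.48, -1.92), ∇f = (1.08, -3.84) → (-1.48, -1.92) − 0.1·(1.08, -3.84) = (-1.588, -1.536)
Step 4: at (-1.588, -1.536), ∇f = (0.648, -3.072) → (-1.588, -1.536) − 0.1·(0.648, -3.072) = (-1.6528, -1.2288)

(-1.6528, -1.2288)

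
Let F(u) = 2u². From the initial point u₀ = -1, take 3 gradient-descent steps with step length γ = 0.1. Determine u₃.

F′(u) = 4u
Step 1: F′(-1) = -4; u₁ = -1 − 0.1·(-4) = -0.6
Step 2: F′(-0.6) = -2.4; u₂ = -0.6 − 0.1·(-2.4) = -0.36
Step 3: F′(-0.36) = -1.44; u₃ = -0.36 − 0.1·(-1.44) = -0.216

-0.216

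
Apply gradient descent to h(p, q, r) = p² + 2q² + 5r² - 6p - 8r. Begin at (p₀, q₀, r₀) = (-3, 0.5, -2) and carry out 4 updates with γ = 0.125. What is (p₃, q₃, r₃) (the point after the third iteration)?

(0.46875, 0.0625, 0.84375)

∇h = (2p - 6, 4q, 10r - 8)
(p₁, q₁, r₁) = (-3, 0.5, -2) − 0.125·(-12, 2, -28) = (-1.5, 0.25, 1.5)
(p₂, q₂, r₂) = (-1.5, 0.25, 1.5) − 0.125·(-9, 1, 7) = (-0.375, 0.125, 0.625)
(p₃, q₃, r₃) = (-0.375, 0.125, 0.625) − 0.125·(-6.75, 0.5, -1.75) = (0.46875, 0.0625, 0.84375)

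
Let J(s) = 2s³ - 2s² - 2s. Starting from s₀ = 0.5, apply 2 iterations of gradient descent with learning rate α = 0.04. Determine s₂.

0.6896

J′(s) = 6s² - 4s - 2
Step 1: J′(0.5) = -2.5; s₁ = 0.5 − 0.04·(-2.5) = 0.6
Step 2: J′(0.6) = -2.24; s₂ = 0.6 − 0.04·(-2.24) = 0.6896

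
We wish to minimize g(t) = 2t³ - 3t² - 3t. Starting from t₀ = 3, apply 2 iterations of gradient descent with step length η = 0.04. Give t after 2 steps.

1.525824

g′(t) = 6t² - 6t - 3
t₁ = 3 − 0.04·33 = 1.68
t₂ = 1.68 − 0.04·3.8544 = 1.525824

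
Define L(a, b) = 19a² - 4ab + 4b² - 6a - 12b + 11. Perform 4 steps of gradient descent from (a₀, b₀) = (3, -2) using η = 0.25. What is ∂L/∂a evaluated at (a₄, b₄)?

∇L = (38a - 4b - 6, -4a + 8b - 12)
Step 1: at (3, -2), ∇L = (116, -40) → (3, -2) − 0.25·(116, -40) = (-26, 8)
Step 2: at (-26, 8), ∇L = (-1026, 156) → (-26, 8) − 0.25·(-1026, 156) = (230.5, -31)
Step 3: at (230.5, -31), ∇L = (8877, -1182) → (230.5, -31) − 0.25·(8877, -1182) = (-1988.75, 264.5)
Step 4: at (-1988.75, 264.5), ∇L = (-76636.5, 10059) → (-1988.75, 264.5) − 0.25·(-76636.5, 10059) = (17170.375, -2250.25)
∂L/∂a at (17170.375, -2250.25) = 661469.25

661469.25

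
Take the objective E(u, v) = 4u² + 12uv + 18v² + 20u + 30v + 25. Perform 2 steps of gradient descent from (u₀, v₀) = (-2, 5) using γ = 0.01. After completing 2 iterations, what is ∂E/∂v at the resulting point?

66.8832

∇E = (8u + 12v + 20, 12u + 36v + 30)
Step 1: at (-2, 5), ∇E = (64, 186) → (-2, 5) − 0.01·(64, 186) = (-2.64, 3.14)
Step 2: at (-2.64, 3.14), ∇E = (36.56, 111.36) → (-2.64, 3.14) − 0.01·(36.56, 111.36) = (-3.0056, 2.0264)
∂E/∂v at (-3.0056, 2.0264) = 66.8832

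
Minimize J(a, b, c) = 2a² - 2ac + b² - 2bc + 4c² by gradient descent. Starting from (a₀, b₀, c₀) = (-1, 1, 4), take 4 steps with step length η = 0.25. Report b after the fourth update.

∇J = (4a - 2c, 2b - 2c, -2a - 2b + 8c)
(a₁, b₁, c₁) = (-1, 1, 4) − 0.25·(-12, -6, 32) = (2, 2.5, -4)
(a₂, b₂, c₂) = (2, 2.5, -4) − 0.25·(16, 13, -41) = (-2, -0.75, 6.25)
(a₃, b₃, c₃) = (-2, -0.75, 6.25) − 0.25·(-20.5, -14, 55.5) = (3.125, 2.75, -7.625)
(a₄, b₄, c₄) = (3.125, 2.75, -7.625) − 0.25·(27.75, 20.75, -72.75) = (-3.8125, -2.4375, 10.5625)
b = -2.4375

-2.4375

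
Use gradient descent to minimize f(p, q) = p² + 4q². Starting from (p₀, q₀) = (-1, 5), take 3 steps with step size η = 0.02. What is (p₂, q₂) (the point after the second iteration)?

(-0.9216, 3.528)

∇f = (2p, 8q)
(p₁, q₁) = (-1, 5) − 0.02·(-2, 40) = (-0.96, 4.2)
(p₂, q₂) = (-0.96, 4.2) − 0.02·(-1.92, 33.6) = (-0.9216, 3.528)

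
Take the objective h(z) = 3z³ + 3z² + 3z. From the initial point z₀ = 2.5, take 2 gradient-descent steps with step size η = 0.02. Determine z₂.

0.6477595

h′(z) = 9z² + 6z + 3
z₁ = 2.5 − 0.02·74.25 = 1.015
z₂ = 1.015 − 0.02·18.362025 = 0.6477595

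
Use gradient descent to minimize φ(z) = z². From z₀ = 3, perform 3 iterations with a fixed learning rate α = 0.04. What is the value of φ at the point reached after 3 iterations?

φ′(z) = 2z
Step 1: φ′(3) = 6; z₁ = 3 − 0.04·6 = 2.76
Step 2: φ′(2.76) = 5.52; z₂ = 2.76 − 0.04·5.52 = 2.5392
Step 3: φ′(2.5392) = 5.0784; z₃ = 2.5392 − 0.04·5.0784 = 2.336064
φ(2.336064) = 5.457195012096

5.457195012096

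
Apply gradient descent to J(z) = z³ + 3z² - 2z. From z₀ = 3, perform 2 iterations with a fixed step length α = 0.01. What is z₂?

J′(z) = 3z² + 6z - 2
Step 1: J′(3) = 43; z₁ = 3 − 0.01·43 = 2.57
Step 2: J′(2.57) = 33.2347; z₂ = 2.57 − 0.01·33.2347 = 2.237653

2.237653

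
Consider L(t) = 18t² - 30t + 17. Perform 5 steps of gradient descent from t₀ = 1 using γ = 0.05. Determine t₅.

0.77872

L′(t) = 36t - 30
t₁ = 1 − 0.05·6 = 0.7
t₂ = 0.7 − 0.05·(-4.8) = 0.94
t₃ = 0.94 − 0.05·3.84 = 0.748
t₄ = 0.748 − 0.05·(-3.072) = 0.9016
t₅ = 0.9016 − 0.05·2.4576 = 0.77872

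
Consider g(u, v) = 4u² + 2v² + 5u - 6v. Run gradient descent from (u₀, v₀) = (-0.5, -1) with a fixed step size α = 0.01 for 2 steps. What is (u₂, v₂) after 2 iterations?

∇g = (8u + 5, 4v - 6)
(u₁, v₁) = (-0.5, -1) − 0.01·(1, -10) = (-0.51, -0.9)
(u₂, v₂) = (-0.51, -0.9) − 0.01·(0.92, -9.6) = (-0.5192, -0.804)

(-0.5192, -0.804)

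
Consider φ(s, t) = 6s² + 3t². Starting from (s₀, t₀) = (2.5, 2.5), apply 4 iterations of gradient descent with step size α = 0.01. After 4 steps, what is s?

∇φ = (12s, 6t)
(s₁, t₁) = (2.5, 2.5) − 0.01·(30, 15) = (2.2, 2.35)
(s₂, t₂) = (2.2, 2.35) − 0.01·(26.4, 14.1) = (1.936, 2.209)
(s₃, t₃) = (1.936, 2.209) − 0.01·(23.232, 13.254) = (1.70368, 2.07646)
(s₄, t₄) = (1.70368, 2.07646) − 0.01·(20.44416, 12.45876) = (1.4992384, 1.9518724)
s = 1.4992384

1.4992384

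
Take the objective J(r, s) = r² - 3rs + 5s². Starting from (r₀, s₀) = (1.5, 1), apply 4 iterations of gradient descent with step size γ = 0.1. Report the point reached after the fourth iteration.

(1.08255, 0.3609)

∇J = (2r - 3s, -3r + 10s)
(r₁, s₁) = (1.5, 1) − 0.1·(0, 5.5) = (1.5, 0.45)
(r₂, s₂) = (1.5, 0.45) − 0.1·(1.65, 0) = (1.335, 0.45)
(r₃, s₃) = (1.335, 0.45) − 0.1·(1.32, 0.495) = (1.203, 0.4005)
(r₄, s₄) = (1.203, 0.4005) − 0.1·(1.2045, 0.396) = (1.08255, 0.3609)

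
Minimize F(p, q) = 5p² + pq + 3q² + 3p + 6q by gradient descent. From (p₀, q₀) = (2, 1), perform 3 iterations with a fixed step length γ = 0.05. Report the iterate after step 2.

(0.235, -0.13)

∇F = (10p + q + 3, p + 6q + 6)
(p₁, q₁) = (2, 1) − 0.05·(24, 14) = (0.8, 0.3)
(p₂, q₂) = (0.8, 0.3) − 0.05·(11.3, 8.6) = (0.235, -0.13)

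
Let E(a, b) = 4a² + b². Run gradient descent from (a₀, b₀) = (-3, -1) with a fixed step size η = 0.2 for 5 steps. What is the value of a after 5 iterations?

0.23328

∇E = (8a, 2b)
Step 1: at (-3, -1), ∇E = (-24, -2) → (-3, -1) − 0.2·(-24, -2) = (1.8, -0.6)
Step 2: at (1.8, -0.6), ∇E = (14.4, -1.2) → (1.8, -0.6) − 0.2·(14.4, -1.2) = (-1.08, -0.36)
Step 3: at (-1.08, -0.36), ∇E = (-8.64, -0.72) → (-1.08, -0.36) − 0.2·(-8.64, -0.72) = (0.648, -0.216)
Step 4: at (0.648, -0.216), ∇E = (5.184, -0.432) → (0.648, -0.216) − 0.2·(5.184, -0.432) = (-0.3888, -0.1296)
Step 5: at (-0.3888, -0.1296), ∇E = (-3.1104, -0.2592) → (-0.3888, -0.1296) − 0.2·(-3.1104, -0.2592) = (0.23328, -0.07776)
a = 0.23328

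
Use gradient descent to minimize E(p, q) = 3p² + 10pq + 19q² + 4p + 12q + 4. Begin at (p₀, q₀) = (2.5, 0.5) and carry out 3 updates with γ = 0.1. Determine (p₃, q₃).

∇E = (6p + 10q + 4, 10p + 38q + 12)
Step 1: at (2.5, 0.5), ∇E = (24, 56) → (2.5, 0.5) − 0.1·(24, 56) = (0.1, -5.1)
Step 2: at (0.1, -5.1), ∇E = (-46.4, -180.8) → (0.1, -5.1) − 0.1·(-46.4, -180.8) = (4.74, 12.98)
Step 3: at (4.74, 12.98), ∇E = (162.24, 552.64) → (4.74, 12.98) − 0.1·(162.24, 552.64) = (-11.484, -42.284)

(-11.484, -42.284)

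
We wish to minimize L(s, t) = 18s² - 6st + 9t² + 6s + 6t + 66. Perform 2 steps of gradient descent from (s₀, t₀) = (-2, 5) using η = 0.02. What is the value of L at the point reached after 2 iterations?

101.66162688

∇L = (36s - 6t + 6, -6s + 18t + 6)
(s₁, t₁) = (-2, 5) − 0.02·(-96, 108) = (-0.08, 2.84)
(s₂, t₂) = (-0.08, 2.84) − 0.02·(-13.92, 57.6) = (0.1984, 1.688)
L(0.1984, 1.688) = 101.66162688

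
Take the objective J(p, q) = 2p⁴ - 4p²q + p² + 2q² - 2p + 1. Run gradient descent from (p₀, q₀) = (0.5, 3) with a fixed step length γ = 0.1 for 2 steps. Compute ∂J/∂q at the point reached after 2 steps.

9.00150016

∇J = (8p³ - 8pq + 2p - 2, -4p² + 4q)
(p₁, q₁) = (0.5, 3) − 0.1·(-12, 11) = (1.7, 1.9)
(p₂, q₂) = (1.7, 1.9) − 0.1·(14.864, -3.96) = (0.2136, 2.296)
∂J/∂q at (0.2136, 2.296) = 9.00150016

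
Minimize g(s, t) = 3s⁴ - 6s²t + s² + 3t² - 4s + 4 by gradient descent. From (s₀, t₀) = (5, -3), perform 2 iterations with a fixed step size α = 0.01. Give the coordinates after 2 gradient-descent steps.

(190.48256672, 7.198776)

∇g = (12s³ - 12st + 2s - 4, -6s² + 6t)
Step 1: at (5, -3), ∇g = (1686, -168) → (5, -3) − 0.01·(1686, -168) = (-11.86, -1.32)
Step 2: at (-11.86, -1.32), ∇g = (-20234.256672, -851.8776) → (-11.86, -1.32) − 0.01·(-20234.256672, -851.8776) = (190.48256672, 7.198776)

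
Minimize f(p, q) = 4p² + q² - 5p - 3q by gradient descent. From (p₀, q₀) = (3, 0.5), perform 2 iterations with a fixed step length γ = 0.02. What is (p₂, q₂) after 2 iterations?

∇f = (8p - 5, 2q - 3)
Step 1: at (3, 0.5), ∇f = (19, -2) → (3, 0.5) − 0.02·(19, -2) = (2.62, 0.54)
Step 2: at (2.62, 0.54), ∇f = (15.96, -1.92) → (2.62, 0.54) − 0.02·(15.96, -1.92) = (2.3008, 0.5784)

(2.3008, 0.5784)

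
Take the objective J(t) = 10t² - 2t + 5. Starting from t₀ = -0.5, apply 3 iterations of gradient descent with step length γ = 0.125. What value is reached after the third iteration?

2.125

J′(t) = 20t - 2
t₁ = -0.5 − 0.125·(-12) = 1
t₂ = 1 − 0.125·18 = -1.25
t₃ = -1.25 − 0.125·(-27) = 2.125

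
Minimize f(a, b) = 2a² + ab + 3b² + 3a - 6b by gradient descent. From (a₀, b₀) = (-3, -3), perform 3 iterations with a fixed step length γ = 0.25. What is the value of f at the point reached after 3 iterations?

∇f = (4a + b + 3, a + 6b - 6)
(a₁, b₁) = (-3, -3) − 0.25·(-12, -27) = (0, 3.75)
(a₂, b₂) = (0, 3.75) − 0.25·(6.75, 16.5) = (-1.6875, -0.375)
(a₃, b₃) = (-1.6875, -0.375) − 0.25·(-4.125, -9.9375) = (-0.65625, 2.109375)
f(-0.65625, 2.109375) = -1.799560546875

-1.799560546875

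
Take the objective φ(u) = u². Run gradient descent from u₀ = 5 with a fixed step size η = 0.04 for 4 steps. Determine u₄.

3.5819648

φ′(u) = 2u
u₁ = 5 − 0.04·10 = 4.6
u₂ = 4.6 − 0.04·9.2 = 4.232
u₃ = 4.232 − 0.04·8.464 = 3.89344
u₄ = 3.89344 − 0.04·7.78688 = 3.5819648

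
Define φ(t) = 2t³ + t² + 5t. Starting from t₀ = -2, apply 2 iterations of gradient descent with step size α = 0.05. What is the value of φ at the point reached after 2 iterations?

-502.06072998046875

φ′(t) = 6t² + 2t + 5
t₁ = -2 − 0.05·25 = -3.25
t₂ = -3.25 − 0.05·61.875 = -6.34375
φ(-6.34375) = -502.06072998046875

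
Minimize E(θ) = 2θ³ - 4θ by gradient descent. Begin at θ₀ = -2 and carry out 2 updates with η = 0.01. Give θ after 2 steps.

E′(θ) = 6θ² - 4
Step 1: E′(-2) = 20; θ₁ = -2 − 0.01·20 = -2.2
Step 2: E′(-2.2) = 25.04; θ₂ = -2.2 − 0.01·25.04 = -2.4504

-2.4504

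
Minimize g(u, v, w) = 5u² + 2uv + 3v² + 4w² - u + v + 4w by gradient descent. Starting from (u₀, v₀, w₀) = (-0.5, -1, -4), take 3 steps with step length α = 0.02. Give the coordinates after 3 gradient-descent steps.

(-0.122208, -0.698432, -2.574464)

∇g = (10u + 2v - 1, 2u + 6v + 1, 8w + 4)
Step 1: at (-0.5, -1, -4), ∇g = (-8, -6, -28) → (-0.5, -1, -4) − 0.02·(-8, -6, -28) = (-0.34, -0.88, -3.44)
Step 2: at (-0.34, -0.88, -3.44), ∇g = (-6.16, -4.96, -23.52) → (-0.34, -0.88, -3.44) − 0.02·(-6.16, -4.96, -23.52) = (-0.2168, -0.7808, -2.9696)
Step 3: at (-0.2168, -0.7808, -2.9696), ∇g = (-4.7296, -4.1184, -19.7568) → (-0.2168, -0.7808, -2.9696) − 0.02·(-4.7296, -4.1184, -19.7568) = (-0.122208, -0.698432, -2.574464)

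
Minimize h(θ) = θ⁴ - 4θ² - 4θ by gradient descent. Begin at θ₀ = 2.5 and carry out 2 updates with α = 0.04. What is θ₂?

1.28564224

h′(θ) = 4θ³ - 8θ - 4
θ₁ = 2.5 − 0.04·38.5 = 0.96
θ₂ = 0.96 − 0.04·(-8.141056) = 1.28564224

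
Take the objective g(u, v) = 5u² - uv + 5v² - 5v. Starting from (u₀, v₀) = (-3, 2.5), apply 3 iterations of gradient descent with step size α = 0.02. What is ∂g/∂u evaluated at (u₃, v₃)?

-15.787816

∇g = (10u - v, -u + 10v - 5)
Step 1: at (-3, 2.5), ∇g = (-32.5, 23) → (-3, 2.5) − 0.02·(-32.5, 23) = (-2.35, 2.04)
Step 2: at (-2.35, 2.04), ∇g = (-25.54, 17.75) → (-2.35, 2.04) − 0.02·(-25.54, 17.75) = (-1.8392, 1.685)
Step 3: at (-1.8392, 1.685), ∇g = (-20.077, 13.6892) → (-1.8392, 1.685) − 0.02·(-20.077, 13.6892) = (-1.43766, 1.411216)
∂g/∂u at (-1.43766, 1.411216) = -15.787816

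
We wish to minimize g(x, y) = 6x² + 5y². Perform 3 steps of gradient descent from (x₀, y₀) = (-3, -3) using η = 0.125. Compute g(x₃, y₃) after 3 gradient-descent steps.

0.854736328125

∇g = (12x, 10y)
(x₁, y₁) = (-3, -3) − 0.125·(-36, -30) = (1.5, 0.75)
(x₂, y₂) = (1.5, 0.75) − 0.125·(18, 7.5) = (-0.75, -0.1875)
(x₃, y₃) = (-0.75, -0.1875) − 0.125·(-9, -1.875) = (0.375, 0.046875)
g(0.375, 0.046875) = 0.854736328125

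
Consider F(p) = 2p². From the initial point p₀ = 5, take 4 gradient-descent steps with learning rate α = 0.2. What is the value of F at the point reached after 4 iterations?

0.000128

F′(p) = 4p
Step 1: F′(5) = 20; p₁ = 5 − 0.2·20 = 1
Step 2: F′(1) = 4; p₂ = 1 − 0.2·4 = 0.2
Step 3: F′(0.2) = 0.8; p₃ = 0.2 − 0.2·0.8 = 0.04
Step 4: F′(0.04) = 0.16; p₄ = 0.04 − 0.2·0.16 = 0.008
F(0.008) = 0.000128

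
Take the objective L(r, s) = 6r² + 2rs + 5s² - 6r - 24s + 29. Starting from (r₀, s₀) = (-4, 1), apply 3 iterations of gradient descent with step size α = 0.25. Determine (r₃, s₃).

∇L = (12r + 2s - 6, 2r + 10s - 24)
Step 1: at (-4, 1), ∇L = (-52, -22) → (-4, 1) − 0.25·(-52, -22) = (9, 6.5)
Step 2: at (9, 6.5), ∇L = (115, 59) → (9, 6.5) − 0.25·(115, 59) = (-19.75, -8.25)
Step 3: at (-19.75, -8.25), ∇L = (-259.5, -146) → (-19.75, -8.25) − 0.25·(-259.5, -146) = (45.125, 28.25)

(45.125, 28.25)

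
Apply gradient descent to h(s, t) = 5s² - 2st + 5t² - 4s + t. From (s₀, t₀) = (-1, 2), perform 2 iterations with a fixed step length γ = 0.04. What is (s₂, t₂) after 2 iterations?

(0.0784, 0.5856)

∇h = (10s - 2t - 4, -2s + 10t + 1)
Step 1: at (-1, 2), ∇h = (-18, 23) → (-1, 2) − 0.04·(-18, 23) = (-0.28, 1.08)
Step 2: at (-0.28, 1.08), ∇h = (-8.96, 12.36) → (-0.28, 1.08) − 0.04·(-8.96, 12.36) = (0.0784, 0.5856)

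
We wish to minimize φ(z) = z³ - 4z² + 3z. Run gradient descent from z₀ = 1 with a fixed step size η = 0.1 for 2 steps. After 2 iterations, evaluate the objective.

φ′(z) = 3z² - 8z + 3
Step 1: φ′(1) = -2; z₁ = 1 − 0.1·(-2) = 1.2
Step 2: φ′(1.2) = -2.28; z₂ = 1.2 − 0.1·(-2.28) = 1.428
φ(1.428) = -0.960781248

-0.960781248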